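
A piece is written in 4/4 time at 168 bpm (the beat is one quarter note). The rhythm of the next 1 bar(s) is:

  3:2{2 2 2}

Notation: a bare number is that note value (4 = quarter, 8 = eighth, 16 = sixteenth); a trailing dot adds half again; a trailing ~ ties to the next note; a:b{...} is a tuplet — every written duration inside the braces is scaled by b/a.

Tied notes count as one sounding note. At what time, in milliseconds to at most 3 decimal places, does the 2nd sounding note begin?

1. 0.0ms @ 0 + 476.19ms (4/3)
2. 476.19ms @ 4/3 + 476.19ms (4/3)
3. 952.381ms @ 8/3 + 476.19ms (4/3)

note 2 onset = 4/3b = 476.19ms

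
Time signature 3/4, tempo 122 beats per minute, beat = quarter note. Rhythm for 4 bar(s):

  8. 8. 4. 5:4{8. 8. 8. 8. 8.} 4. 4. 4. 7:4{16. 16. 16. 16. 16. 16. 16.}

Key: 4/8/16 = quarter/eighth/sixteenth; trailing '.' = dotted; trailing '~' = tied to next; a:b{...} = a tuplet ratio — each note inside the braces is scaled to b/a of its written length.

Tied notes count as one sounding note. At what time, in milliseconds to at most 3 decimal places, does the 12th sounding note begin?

1. 0.0ms @ 0 + 368.852ms (3/4)
2. 368.852ms @ 3/4 + 368.852ms (3/4)
3. 737.705ms @ 3/2 + 737.705ms (3/2)
4. 1475.41ms @ 3 + 295.082ms (3/5)
5. 1770.492ms @ 18/5 + 295.082ms (3/5)
6. 2065.574ms @ 21/5 + 295.082ms (3/5)
7. 2360.656ms @ 24/5 + 295.082ms (3/5)
8. 2655.738ms @ 27/5 + 295.082ms (3/5)
9. 2950.82ms @ 6 + 737.705ms (3/2)
10. 3688.525ms @ 15/2 + 737.705ms (3/2)
11. 4426.23ms @ 9 + 737.705ms (3/2)
12. 5163.934ms @ 21/2 + 105.386ms (3/14)
13. 5269.321ms @ 75/7 + 105.386ms (3/14)
14. 5374.707ms @ 153/14 + 105.386ms (3/14)
15. 5480.094ms @ 78/7 + 105.386ms (3/14)
16. 5585.48ms @ 159/14 + 105.386ms (3/14)
17. 5690.867ms @ 81/7 + 105.386ms (3/14)
18. 5796.253ms @ 165/14 + 105.386ms (3/14)

note 12 onset = 21/2b = 5163.934ms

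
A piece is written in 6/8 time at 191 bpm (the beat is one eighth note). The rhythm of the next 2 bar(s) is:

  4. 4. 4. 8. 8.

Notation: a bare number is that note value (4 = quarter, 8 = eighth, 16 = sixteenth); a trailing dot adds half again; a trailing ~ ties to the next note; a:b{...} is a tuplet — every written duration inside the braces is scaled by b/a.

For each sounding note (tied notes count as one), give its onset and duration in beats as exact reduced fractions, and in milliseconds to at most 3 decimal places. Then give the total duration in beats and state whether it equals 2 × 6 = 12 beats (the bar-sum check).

1) 0.0ms=0b +942.408ms=3b
2) 942.408ms=3b +942.408ms=3b
3) 1884.817ms=6b +942.408ms=3b
4) 2827.225ms=9b +471.204ms=3/2b
5) 3298.429ms=21/2b +471.204ms=3/2b
Σ=12b of 12 (191bpm 6/8) — PASS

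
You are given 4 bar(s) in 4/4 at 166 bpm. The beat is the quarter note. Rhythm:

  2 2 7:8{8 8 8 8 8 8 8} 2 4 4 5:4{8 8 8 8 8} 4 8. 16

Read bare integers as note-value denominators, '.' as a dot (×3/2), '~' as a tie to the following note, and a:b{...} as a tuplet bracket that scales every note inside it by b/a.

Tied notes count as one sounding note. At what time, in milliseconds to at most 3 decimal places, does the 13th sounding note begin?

1. 0.0ms @ 0 + 722.892ms (2)
2. 722.892ms @ 2 + 722.892ms (2)
3. 1445.783ms @ 4 + 206.54ms (4/7)
4. 1652.324ms @ 32/7 + 206.54ms (4/7)
5. 1858.864ms @ 36/7 + 206.54ms (4/7)
6. 2065.404ms @ 40/7 + 206.54ms (4/7)
7. 2271.945ms @ 44/7 + 206.54ms (4/7)
8. 2478.485ms @ 48/7 + 206.54ms (4/7)
9. 2685.026ms @ 52/7 + 206.54ms (4/7)
10. 2891.566ms @ 8 + 722.892ms (2)
11. 3614.458ms @ 10 + 361.446ms (1)
12. 3975.904ms @ 11 + 361.446ms (1)
13. 4337.349ms @ 12 + 144.578ms (2/5)
14. 4481.928ms @ 62/5 + 144.578ms (2/5)
15. 4626.506ms @ 64/5 + 144.578ms (2/5)
16. 4771.084ms @ 66/5 + 144.578ms (2/5)
17. 4915.663ms @ 68/5 + 144.578ms (2/5)
18. 5060.241ms @ 14 + 361.446ms (1)
19. 5421.687ms @ 15 + 271.084ms (3/4)
20. 5692.771ms @ 63/4 + 90.361ms (1/4)

note 13 onset = 12b = 4337.349ms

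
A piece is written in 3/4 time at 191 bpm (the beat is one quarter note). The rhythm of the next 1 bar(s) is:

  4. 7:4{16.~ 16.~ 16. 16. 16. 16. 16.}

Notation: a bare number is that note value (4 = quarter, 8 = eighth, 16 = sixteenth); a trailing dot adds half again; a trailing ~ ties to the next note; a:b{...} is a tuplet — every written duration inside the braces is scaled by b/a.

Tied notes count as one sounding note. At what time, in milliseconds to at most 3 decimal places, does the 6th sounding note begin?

1. 0.0ms @ 0 + 471.204ms (3/2)
2. 471.204ms @ 3/2 + 201.945ms (9/14)
3. 673.149ms @ 15/7 + 67.315ms (3/14)
4. 740.464ms @ 33/14 + 67.315ms (3/14)
5. 807.779ms @ 18/7 + 67.315ms (3/14)
6. 875.093ms @ 39/14 + 67.315ms (3/14)

note 6 onset = 39/14b = 875.093ms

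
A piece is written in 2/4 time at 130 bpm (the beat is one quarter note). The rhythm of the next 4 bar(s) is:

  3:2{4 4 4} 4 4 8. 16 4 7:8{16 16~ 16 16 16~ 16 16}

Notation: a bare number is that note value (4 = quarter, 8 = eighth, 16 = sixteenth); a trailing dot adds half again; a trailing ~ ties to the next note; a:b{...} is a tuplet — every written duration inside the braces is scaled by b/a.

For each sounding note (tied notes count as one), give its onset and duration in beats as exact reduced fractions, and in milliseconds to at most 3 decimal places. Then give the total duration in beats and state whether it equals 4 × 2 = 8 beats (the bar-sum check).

1) 0.0ms=0b +307.692ms=2/3b
2) 307.692ms=2/3b +307.692ms=2/3b
3) 615.385ms=4/3b +307.692ms=2/3b
4) 923.077ms=2b +461.538ms=1b
5) 1384.615ms=3b +461.538ms=1b
6) 1846.154ms=4b +346.154ms=3/4b
7) 2192.308ms=19/4b +115.385ms=1/4b
8) 2307.692ms=5b +461.538ms=1b
9) 2769.231ms=6b +131.868ms=2/7b
10) 2901.099ms=44/7b +263.736ms=4/7b
11) 3164.835ms=48/7b +131.868ms=2/7b
12) 3296.703ms=50/7b +263.736ms=4/7b
13) 3560.44ms=54/7b +131.868ms=2/7b
Σ=8b of 8 (130bpm 2/4) — PASS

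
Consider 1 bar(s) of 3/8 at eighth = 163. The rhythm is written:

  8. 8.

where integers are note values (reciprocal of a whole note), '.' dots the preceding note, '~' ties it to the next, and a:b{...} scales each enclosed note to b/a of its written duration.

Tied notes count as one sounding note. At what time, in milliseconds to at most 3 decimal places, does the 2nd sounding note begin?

note 2 onset = 3/2b = 552.147ms

1. 0.0ms @ 0 + 552.147ms (3/2)
2. 552.147ms @ 3/2 + 552.147ms (3/2)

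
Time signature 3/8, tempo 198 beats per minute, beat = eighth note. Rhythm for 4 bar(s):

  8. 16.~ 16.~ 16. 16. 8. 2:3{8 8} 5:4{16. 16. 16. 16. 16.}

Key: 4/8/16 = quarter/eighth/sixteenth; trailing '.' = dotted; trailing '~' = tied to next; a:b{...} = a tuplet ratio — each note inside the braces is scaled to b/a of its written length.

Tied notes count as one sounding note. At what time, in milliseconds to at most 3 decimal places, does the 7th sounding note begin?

1. 0.0ms @ 0 + 454.545ms (3/2)
2. 454.545ms @ 3/2 + 681.818ms (9/4)
3. 1136.364ms @ 15/4 + 227.273ms (3/4)
4. 1363.636ms @ 9/2 + 454.545ms (3/2)
5. 1818.182ms @ 6 + 454.545ms (3/2)
6. 2272.727ms @ 15/2 + 454.545ms (3/2)
7. 2727.273ms @ 9 + 181.818ms (3/5)
8. 2909.091ms @ 48/5 + 181.818ms (3/5)
9. 3090.909ms @ 51/5 + 181.818ms (3/5)
10. 3272.727ms @ 54/5 + 181.818ms (3/5)
11. 3454.545ms @ 57/5 + 181.818ms (3/5)

note 7 onset = 9b = 2727.273ms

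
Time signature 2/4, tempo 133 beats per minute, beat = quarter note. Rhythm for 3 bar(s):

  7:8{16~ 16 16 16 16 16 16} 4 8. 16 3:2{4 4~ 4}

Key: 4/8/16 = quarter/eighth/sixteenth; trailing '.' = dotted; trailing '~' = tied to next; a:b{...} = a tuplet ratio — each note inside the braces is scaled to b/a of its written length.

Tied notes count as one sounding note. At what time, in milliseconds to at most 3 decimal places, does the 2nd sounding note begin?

1. 0.0ms @ 0 + 257.787ms (4/7)
2. 257.787ms @ 4/7 + 128.894ms (2/7)
3. 386.681ms @ 6/7 + 128.894ms (2/7)
4. 515.575ms @ 8/7 + 128.894ms (2/7)
5. 644.468ms @ 10/7 + 128.894ms (2/7)
6. 773.362ms @ 12/7 + 128.894ms (2/7)
7. 902.256ms @ 2 + 451.128ms (1)
8. 1353.383ms @ 3 + 338.346ms (3/4)
9. 1691.729ms @ 15/4 + 112.782ms (1/4)
10. 1804.511ms @ 4 + 300.752ms (2/3)
11. 2105.263ms @ 14/3 + 601.504ms (4/3)

note 2 onset = 4/7b = 257.787ms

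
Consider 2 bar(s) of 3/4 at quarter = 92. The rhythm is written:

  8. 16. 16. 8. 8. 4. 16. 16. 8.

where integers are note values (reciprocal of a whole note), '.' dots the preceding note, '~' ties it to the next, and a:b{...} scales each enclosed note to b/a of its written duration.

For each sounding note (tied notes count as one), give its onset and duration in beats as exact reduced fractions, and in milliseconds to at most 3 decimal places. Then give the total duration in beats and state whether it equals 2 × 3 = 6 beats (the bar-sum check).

1) 0.0ms=0b +489.13ms=3/4b
2) 489.13ms=3/4b +244.565ms=3/8b
3) 733.696ms=9/8b +244.565ms=3/8b
4) 978.261ms=3/2b +489.13ms=3/4b
5) 1467.391ms=9/4b +489.13ms=3/4b
6) 1956.522ms=3b +978.261ms=3/2b
7) 2934.783ms=9/2b +244.565ms=3/8b
8) 3179.348ms=39/8b +244.565ms=3/8b
9) 3423.913ms=21/4b +489.13ms=3/4b
Σ=6b of 6 (92bpm 3/4) — PASS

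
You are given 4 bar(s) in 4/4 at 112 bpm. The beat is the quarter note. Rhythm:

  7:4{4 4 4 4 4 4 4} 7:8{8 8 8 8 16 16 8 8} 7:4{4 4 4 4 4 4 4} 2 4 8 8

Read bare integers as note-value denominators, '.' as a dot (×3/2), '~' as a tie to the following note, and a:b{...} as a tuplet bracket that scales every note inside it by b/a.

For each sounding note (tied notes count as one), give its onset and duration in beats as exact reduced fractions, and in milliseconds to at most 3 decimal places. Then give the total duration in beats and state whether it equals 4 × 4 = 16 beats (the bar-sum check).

1) 0.0ms=0b +306.122ms=4/7b
2) 306.122ms=4/7b +306.122ms=4/7b
3) 612.245ms=8/7b +306.122ms=4/7b
4) 918.367ms=12/7b +306.122ms=4/7b
5) 1224.49ms=16/7b +306.122ms=4/7b
6) 1530.612ms=20/7b +306.122ms=4/7b
7) 1836.735ms=24/7b +306.122ms=4/7b
8) 2142.857ms=4b +306.122ms=4/7b
9) 2448.98ms=32/7b +306.122ms=4/7b
10) 2755.102ms=36/7b +306.122ms=4/7b
11) 3061.224ms=40/7b +306.122ms=4/7b
12) 3367.347ms=44/7b +153.061ms=2/7b
13) 3520.408ms=46/7b +153.061ms=2/7b
14) 3673.469ms=48/7b +306.122ms=4/7b
15) 3979.592ms=52/7b +306.122ms=4/7b
16) 4285.714ms=8b +306.122ms=4/7b
17) 4591.837ms=60/7b +306.122ms=4/7b
18) 4897.959ms=64/7b +306.122ms=4/7b
19) 5204.082ms=68/7b +306.122ms=4/7b
20) 5510.204ms=72/7b +306.122ms=4/7b
21) 5816.327ms=76/7b +306.122ms=4/7b
22) 6122.449ms=80/7b +306.122ms=4/7b
23) 6428.571ms=12b +1071.429ms=2b
24) 7500.0ms=14b +535.714ms=1b
25) 8035.714ms=15b +267.857ms=1/2b
26) 8303.571ms=31/2b +267.857ms=1/2b
Σ=16b of 16 (112bpm 4/4) — PASS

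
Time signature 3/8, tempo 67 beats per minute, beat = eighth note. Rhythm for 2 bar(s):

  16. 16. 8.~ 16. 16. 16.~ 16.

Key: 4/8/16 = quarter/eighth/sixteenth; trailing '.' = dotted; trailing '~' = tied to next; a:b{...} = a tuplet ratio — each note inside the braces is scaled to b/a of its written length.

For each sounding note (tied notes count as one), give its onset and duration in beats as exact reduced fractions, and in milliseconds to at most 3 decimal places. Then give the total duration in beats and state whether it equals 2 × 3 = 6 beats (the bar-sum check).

1) 0.0ms=0b +671.642ms=3/4b
2) 671.642ms=3/4b +671.642ms=3/4b
3) 1343.284ms=3/2b +2014.925ms=9/4b
4) 3358.209ms=15/4b +671.642ms=3/4b
5) 4029.851ms=9/2b +1343.284ms=3/2b
Σ=6b of 6 (67bpm 3/8) — PASS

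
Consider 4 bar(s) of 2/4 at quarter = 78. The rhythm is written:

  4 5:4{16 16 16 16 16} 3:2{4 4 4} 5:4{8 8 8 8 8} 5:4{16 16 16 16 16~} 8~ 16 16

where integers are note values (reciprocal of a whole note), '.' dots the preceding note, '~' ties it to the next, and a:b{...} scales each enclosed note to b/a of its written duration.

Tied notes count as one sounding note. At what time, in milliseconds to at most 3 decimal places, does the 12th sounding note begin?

note 12 onset = 24/5b = 3692.308ms

1. 0.0ms @ 0 + 769.231ms (1)
2. 769.231ms @ 1 + 153.846ms (1/5)
3. 923.077ms @ 6/5 + 153.846ms (1/5)
4. 1076.923ms @ 7/5 + 153.846ms (1/5)
5. 1230.769ms @ 8/5 + 153.846ms (1/5)
6. 1384.615ms @ 9/5 + 153.846ms (1/5)
7. 1538.462ms @ 2 + 512.821ms (2/3)
8. 2051.282ms @ 8/3 + 512.821ms (2/3)
9. 2564.103ms @ 10/3 + 512.821ms (2/3)
10. 3076.923ms @ 4 + 307.692ms (2/5)
11. 3384.615ms @ 22/5 + 307.692ms (2/5)
12. 3692.308ms @ 24/5 + 307.692ms (2/5)
13. 4000.0ms @ 26/5 + 307.692ms (2/5)
14. 4307.692ms @ 28/5 + 307.692ms (2/5)
15. 4615.385ms @ 6 + 153.846ms (1/5)
16. 4769.231ms @ 31/5 + 153.846ms (1/5)
17. 4923.077ms @ 32/5 + 153.846ms (1/5)
18. 5076.923ms @ 33/5 + 153.846ms (1/5)
19. 5230.769ms @ 34/5 + 730.769ms (19/20)
20. 5961.538ms @ 31/4 + 192.308ms (1/4)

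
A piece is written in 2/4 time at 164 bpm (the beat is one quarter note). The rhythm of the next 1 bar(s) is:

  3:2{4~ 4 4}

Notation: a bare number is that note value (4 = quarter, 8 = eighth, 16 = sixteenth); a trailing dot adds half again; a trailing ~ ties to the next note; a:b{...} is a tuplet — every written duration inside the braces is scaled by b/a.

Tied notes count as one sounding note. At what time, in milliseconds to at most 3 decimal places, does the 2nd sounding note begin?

note 2 onset = 4/3b = 487.805ms

1. 0.0ms @ 0 + 487.805ms (4/3)
2. 487.805ms @ 4/3 + 243.902ms (2/3)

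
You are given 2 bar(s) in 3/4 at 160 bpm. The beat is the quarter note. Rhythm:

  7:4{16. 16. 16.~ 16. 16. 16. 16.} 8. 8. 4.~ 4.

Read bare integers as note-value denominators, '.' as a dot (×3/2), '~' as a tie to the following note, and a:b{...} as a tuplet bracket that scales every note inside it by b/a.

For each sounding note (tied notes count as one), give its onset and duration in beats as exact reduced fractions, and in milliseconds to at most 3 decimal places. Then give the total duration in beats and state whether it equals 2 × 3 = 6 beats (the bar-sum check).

1) 0.0ms=0b +80.357ms=3/14b
2) 80.357ms=3/14b +80.357ms=3/14b
3) 160.714ms=3/7b +160.714ms=3/7b
4) 321.429ms=6/7b +80.357ms=3/14b
5) 401.786ms=15/14b +80.357ms=3/14b
6) 482.143ms=9/7b +80.357ms=3/14b
7) 562.5ms=3/2b +281.25ms=3/4b
8) 843.75ms=9/4b +281.25ms=3/4b
9) 1125.0ms=3b +1125.0ms=3b
Σ=6b of 6 (160bpm 3/4) — PASS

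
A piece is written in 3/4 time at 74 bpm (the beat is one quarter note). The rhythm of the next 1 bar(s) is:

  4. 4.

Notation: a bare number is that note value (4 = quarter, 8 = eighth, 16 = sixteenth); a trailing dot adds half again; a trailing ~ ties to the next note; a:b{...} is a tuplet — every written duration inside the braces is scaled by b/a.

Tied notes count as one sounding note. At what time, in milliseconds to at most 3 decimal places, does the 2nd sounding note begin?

1. 0.0ms @ 0 + 1216.216ms (3/2)
2. 1216.216ms @ 3/2 + 1216.216ms (3/2)

note 2 onset = 3/2b = 1216.216ms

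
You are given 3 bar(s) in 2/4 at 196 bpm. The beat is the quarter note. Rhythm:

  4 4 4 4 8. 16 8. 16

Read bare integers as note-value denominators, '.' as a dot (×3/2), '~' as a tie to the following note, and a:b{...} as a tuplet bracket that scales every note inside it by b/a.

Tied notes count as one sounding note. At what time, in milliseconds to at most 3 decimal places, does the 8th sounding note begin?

note 8 onset = 23/4b = 1760.204ms

1. 0.0ms @ 0 + 306.122ms (1)
2. 306.122ms @ 1 + 306.122ms (1)
3. 612.245ms @ 2 + 306.122ms (1)
4. 918.367ms @ 3 + 306.122ms (1)
5. 1224.49ms @ 4 + 229.592ms (3/4)
6. 1454.082ms @ 19/4 + 76.531ms (1/4)
7. 1530.612ms @ 5 + 229.592ms (3/4)
8. 1760.204ms @ 23/4 + 76.531ms (1/4)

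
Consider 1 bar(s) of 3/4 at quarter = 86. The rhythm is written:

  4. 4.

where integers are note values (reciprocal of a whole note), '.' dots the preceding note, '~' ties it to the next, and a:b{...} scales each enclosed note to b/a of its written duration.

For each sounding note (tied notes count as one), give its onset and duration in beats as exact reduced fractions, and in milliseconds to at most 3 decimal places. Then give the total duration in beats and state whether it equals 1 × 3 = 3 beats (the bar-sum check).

1) 0.0ms=0b +1046.512ms=3/2b
2) 1046.512ms=3/2b +1046.512ms=3/2b
Σ=3b of 3 (86bpm 3/4) — PASS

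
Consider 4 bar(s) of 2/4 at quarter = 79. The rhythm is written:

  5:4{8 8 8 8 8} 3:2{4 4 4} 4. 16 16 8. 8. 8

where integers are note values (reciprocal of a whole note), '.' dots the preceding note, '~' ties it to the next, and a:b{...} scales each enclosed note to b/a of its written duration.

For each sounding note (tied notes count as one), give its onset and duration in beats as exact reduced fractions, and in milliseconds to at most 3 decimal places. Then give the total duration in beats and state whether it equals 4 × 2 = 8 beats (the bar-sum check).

1) 0.0ms=0b +303.797ms=2/5b
2) 303.797ms=2/5b +303.797ms=2/5b
3) 607.595ms=4/5b +303.797ms=2/5b
4) 911.392ms=6/5b +303.797ms=2/5b
5) 1215.19ms=8/5b +303.797ms=2/5b
6) 1518.987ms=2b +506.329ms=2/3b
7) 2025.316ms=8/3b +506.329ms=2/3b
8) 2531.646ms=10/3b +506.329ms=2/3b
9) 3037.975ms=4b +1139.241ms=3/2b
10) 4177.215ms=11/2b +189.873ms=1/4b
11) 4367.089ms=23/4b +189.873ms=1/4b
12) 4556.962ms=6b +569.62ms=3/4b
13) 5126.582ms=27/4b +569.62ms=3/4b
14) 5696.203ms=15/2b +379.747ms=1/2b
Σ=8b of 8 (79bpm 2/4) — PASS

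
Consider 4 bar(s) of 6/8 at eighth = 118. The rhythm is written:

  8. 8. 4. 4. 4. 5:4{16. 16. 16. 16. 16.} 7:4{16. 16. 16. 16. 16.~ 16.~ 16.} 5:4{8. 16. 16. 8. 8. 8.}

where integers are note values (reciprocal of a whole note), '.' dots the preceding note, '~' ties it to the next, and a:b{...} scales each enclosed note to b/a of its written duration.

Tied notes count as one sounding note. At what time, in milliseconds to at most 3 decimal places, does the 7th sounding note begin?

note 7 onset = 63/5b = 6406.78ms

1. 0.0ms @ 0 + 762.712ms (3/2)
2. 762.712ms @ 3/2 + 762.712ms (3/2)
3. 1525.424ms @ 3 + 1525.424ms (3)
4. 3050.847ms @ 6 + 1525.424ms (3)
5. 4576.271ms @ 9 + 1525.424ms (3)
6. 6101.695ms @ 12 + 305.085ms (3/5)
7. 6406.78ms @ 63/5 + 305.085ms (3/5)
8. 6711.864ms @ 66/5 + 305.085ms (3/5)
9. 7016.949ms @ 69/5 + 305.085ms (3/5)
10. 7322.034ms @ 72/5 + 305.085ms (3/5)
11. 7627.119ms @ 15 + 217.918ms (3/7)
12. 7845.036ms @ 108/7 + 217.918ms (3/7)
13. 8062.954ms @ 111/7 + 217.918ms (3/7)
14. 8280.872ms @ 114/7 + 217.918ms (3/7)
15. 8498.789ms @ 117/7 + 653.753ms (9/7)
16. 9152.542ms @ 18 + 610.169ms (6/5)
17. 9762.712ms @ 96/5 + 305.085ms (3/5)
18. 10067.797ms @ 99/5 + 305.085ms (3/5)
19. 10372.881ms @ 102/5 + 610.169ms (6/5)
20. 10983.051ms @ 108/5 + 610.169ms (6/5)
21. 11593.22ms @ 114/5 + 610.169ms (6/5)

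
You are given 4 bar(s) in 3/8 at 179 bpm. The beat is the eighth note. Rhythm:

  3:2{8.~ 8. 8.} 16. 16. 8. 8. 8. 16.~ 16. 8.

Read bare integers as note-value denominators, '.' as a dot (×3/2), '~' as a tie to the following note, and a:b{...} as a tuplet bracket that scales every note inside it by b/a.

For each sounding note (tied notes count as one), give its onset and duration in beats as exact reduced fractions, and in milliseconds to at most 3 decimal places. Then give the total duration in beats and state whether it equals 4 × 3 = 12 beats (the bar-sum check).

1) 0.0ms=0b +670.391ms=2b
2) 670.391ms=2b +335.196ms=1b
3) 1005.587ms=3b +251.397ms=3/4b
4) 1256.983ms=15/4b +251.397ms=3/4b
5) 1508.38ms=9/2b +502.793ms=3/2b
6) 2011.173ms=6b +502.793ms=3/2b
7) 2513.966ms=15/2b +502.793ms=3/2b
8) 3016.76ms=9b +502.793ms=3/2b
9) 3519.553ms=21/2b +502.793ms=3/2b
Σ=12b of 12 (179bpm 3/8) — PASS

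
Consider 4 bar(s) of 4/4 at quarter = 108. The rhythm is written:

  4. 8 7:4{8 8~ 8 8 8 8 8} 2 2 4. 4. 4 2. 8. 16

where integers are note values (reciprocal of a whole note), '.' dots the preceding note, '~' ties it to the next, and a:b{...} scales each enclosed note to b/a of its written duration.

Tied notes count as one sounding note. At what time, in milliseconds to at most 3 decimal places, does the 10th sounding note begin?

note 10 onset = 6b = 3333.333ms

1. 0.0ms @ 0 + 833.333ms (3/2)
2. 833.333ms @ 3/2 + 277.778ms (1/2)
3. 1111.111ms @ 2 + 158.73ms (2/7)
4. 1269.841ms @ 16/7 + 317.46ms (4/7)
5. 1587.302ms @ 20/7 + 158.73ms (2/7)
6. 1746.032ms @ 22/7 + 158.73ms (2/7)
7. 1904.762ms @ 24/7 + 158.73ms (2/7)
8. 2063.492ms @ 26/7 + 158.73ms (2/7)
9. 2222.222ms @ 4 + 1111.111ms (2)
10. 3333.333ms @ 6 + 1111.111ms (2)
11. 4444.444ms @ 8 + 833.333ms (3/2)
12. 5277.778ms @ 19/2 + 833.333ms (3/2)
13. 6111.111ms @ 11 + 555.556ms (1)
14. 6666.667ms @ 12 + 1666.667ms (3)
15. 8333.333ms @ 15 + 416.667ms (3/4)
16. 8750.0ms @ 63/4 + 138.889ms (1/4)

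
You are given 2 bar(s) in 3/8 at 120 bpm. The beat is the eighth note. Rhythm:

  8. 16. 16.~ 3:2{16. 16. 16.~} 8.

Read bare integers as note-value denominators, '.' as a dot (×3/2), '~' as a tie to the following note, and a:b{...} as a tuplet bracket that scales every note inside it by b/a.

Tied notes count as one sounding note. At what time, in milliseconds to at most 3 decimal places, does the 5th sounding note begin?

1. 0.0ms @ 0 + 750.0ms (3/2)
2. 750.0ms @ 3/2 + 375.0ms (3/4)
3. 1125.0ms @ 9/4 + 625.0ms (5/4)
4. 1750.0ms @ 7/2 + 250.0ms (1/2)
5. 2000.0ms @ 4 + 1000.0ms (2)

note 5 onset = 4b = 2000.0ms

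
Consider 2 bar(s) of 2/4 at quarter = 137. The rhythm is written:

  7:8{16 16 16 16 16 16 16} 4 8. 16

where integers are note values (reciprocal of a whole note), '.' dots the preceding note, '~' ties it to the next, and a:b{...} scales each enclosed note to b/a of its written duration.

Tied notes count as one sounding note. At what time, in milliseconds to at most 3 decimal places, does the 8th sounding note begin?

1. 0.0ms @ 0 + 125.13ms (2/7)
2. 125.13ms @ 2/7 + 125.13ms (2/7)
3. 250.261ms @ 4/7 + 125.13ms (2/7)
4. 375.391ms @ 6/7 + 125.13ms (2/7)
5. 500.521ms @ 8/7 + 125.13ms (2/7)
6. 625.652ms @ 10/7 + 125.13ms (2/7)
7. 750.782ms @ 12/7 + 125.13ms (2/7)
8. 875.912ms @ 2 + 437.956ms (1)
9. 1313.869ms @ 3 + 328.467ms (3/4)
10. 1642.336ms @ 15/4 + 109.489ms (1/4)

note 8 onset = 2b = 875.912ms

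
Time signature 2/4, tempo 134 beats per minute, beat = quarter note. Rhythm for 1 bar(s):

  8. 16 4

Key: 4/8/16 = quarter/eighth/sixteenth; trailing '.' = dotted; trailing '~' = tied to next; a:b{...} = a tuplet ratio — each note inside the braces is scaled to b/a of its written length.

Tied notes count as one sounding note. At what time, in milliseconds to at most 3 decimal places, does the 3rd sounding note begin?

note 3 onset = 1b = 447.761ms

1. 0.0ms @ 0 + 335.821ms (3/4)
2. 335.821ms @ 3/4 + 111.94ms (1/4)
3. 447.761ms @ 1 + 447.761ms (1)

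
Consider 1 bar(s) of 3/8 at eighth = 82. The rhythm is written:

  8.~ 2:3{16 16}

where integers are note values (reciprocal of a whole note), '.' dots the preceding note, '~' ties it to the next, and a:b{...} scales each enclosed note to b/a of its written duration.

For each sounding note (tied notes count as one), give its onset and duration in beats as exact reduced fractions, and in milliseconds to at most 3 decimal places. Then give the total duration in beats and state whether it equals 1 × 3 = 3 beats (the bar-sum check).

1) 0.0ms=0b +1646.341ms=9/4b
2) 1646.341ms=9/4b +548.78ms=3/4b
Σ=3b of 3 (82bpm 3/8) — PASS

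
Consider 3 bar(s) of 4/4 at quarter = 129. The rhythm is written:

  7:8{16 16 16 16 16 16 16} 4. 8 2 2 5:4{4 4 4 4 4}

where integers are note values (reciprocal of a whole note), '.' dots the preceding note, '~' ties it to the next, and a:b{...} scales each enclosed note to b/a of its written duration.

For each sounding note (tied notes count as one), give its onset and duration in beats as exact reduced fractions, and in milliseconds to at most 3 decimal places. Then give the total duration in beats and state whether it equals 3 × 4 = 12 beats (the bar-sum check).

1) 0.0ms=0b +132.89ms=2/7b
2) 132.89ms=2/7b +132.89ms=2/7b
3) 265.781ms=4/7b +132.89ms=2/7b
4) 398.671ms=6/7b +132.89ms=2/7b
5) 531.561ms=8/7b +132.89ms=2/7b
6) 664.452ms=10/7b +132.89ms=2/7b
7) 797.342ms=12/7b +132.89ms=2/7b
8) 930.233ms=2b +697.674ms=3/2b
9) 1627.907ms=7/2b +232.558ms=1/2b
10) 1860.465ms=4b +930.233ms=2b
11) 2790.698ms=6b +930.233ms=2b
12) 3720.93ms=8b +372.093ms=4/5b
13) 4093.023ms=44/5b +372.093ms=4/5b
14) 4465.116ms=48/5b +372.093ms=4/5b
15) 4837.209ms=52/5b +372.093ms=4/5b
16) 5209.302ms=56/5b +372.093ms=4/5b
Σ=12b of 12 (129bpm 4/4) — PASS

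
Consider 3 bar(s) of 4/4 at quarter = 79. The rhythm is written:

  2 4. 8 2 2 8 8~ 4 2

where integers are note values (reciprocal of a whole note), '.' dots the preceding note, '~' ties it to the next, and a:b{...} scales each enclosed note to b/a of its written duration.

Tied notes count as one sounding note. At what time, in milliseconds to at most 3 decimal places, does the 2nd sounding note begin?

note 2 onset = 2b = 1518.987ms

1. 0.0ms @ 0 + 1518.987ms (2)
2. 1518.987ms @ 2 + 1139.241ms (3/2)
3. 2658.228ms @ 7/2 + 379.747ms (1/2)
4. 3037.975ms @ 4 + 1518.987ms (2)
5. 4556.962ms @ 6 + 1518.987ms (2)
6. 6075.949ms @ 8 + 379.747ms (1/2)
7. 6455.696ms @ 17/2 + 1139.241ms (3/2)
8. 7594.937ms @ 10 + 1518.987ms (2)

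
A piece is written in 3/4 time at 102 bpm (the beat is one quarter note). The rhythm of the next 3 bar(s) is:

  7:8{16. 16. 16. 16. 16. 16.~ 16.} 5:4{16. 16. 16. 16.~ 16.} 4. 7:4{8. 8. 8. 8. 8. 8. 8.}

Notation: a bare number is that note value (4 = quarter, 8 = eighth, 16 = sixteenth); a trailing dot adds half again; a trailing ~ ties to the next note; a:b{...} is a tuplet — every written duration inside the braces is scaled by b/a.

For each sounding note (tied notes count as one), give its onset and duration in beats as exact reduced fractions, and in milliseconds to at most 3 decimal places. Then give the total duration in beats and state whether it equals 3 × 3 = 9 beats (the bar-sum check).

1) 0.0ms=0b +252.101ms=3/7b
2) 252.101ms=3/7b +252.101ms=3/7b
3) 504.202ms=6/7b +252.101ms=3/7b
4) 756.303ms=9/7b +252.101ms=3/7b
5) 1008.403ms=12/7b +252.101ms=3/7b
6) 1260.504ms=15/7b +504.202ms=6/7b
7) 1764.706ms=3b +176.471ms=3/10b
8) 1941.176ms=33/10b +176.471ms=3/10b
9) 2117.647ms=18/5b +176.471ms=3/10b
10) 2294.118ms=39/10b +352.941ms=3/5b
11) 2647.059ms=9/2b +882.353ms=3/2b
12) 3529.412ms=6b +252.101ms=3/7b
13) 3781.513ms=45/7b +252.101ms=3/7b
14) 4033.613ms=48/7b +252.101ms=3/7b
15) 4285.714ms=51/7b +252.101ms=3/7b
16) 4537.815ms=54/7b +252.101ms=3/7b
17) 4789.916ms=57/7b +252.101ms=3/7b
18) 5042.017ms=60/7b +252.101ms=3/7b
Σ=9b of 9 (102bpm 3/4) — PASS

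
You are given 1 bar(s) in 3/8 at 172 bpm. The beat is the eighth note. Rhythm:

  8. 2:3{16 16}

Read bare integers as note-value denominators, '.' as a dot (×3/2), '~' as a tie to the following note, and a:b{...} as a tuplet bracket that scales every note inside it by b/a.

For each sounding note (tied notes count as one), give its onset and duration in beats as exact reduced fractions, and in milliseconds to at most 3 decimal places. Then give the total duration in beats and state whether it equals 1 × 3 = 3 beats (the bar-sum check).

1) 0.0ms=0b +523.256ms=3/2b
2) 523.256ms=3/2b +261.628ms=3/4b
3) 784.884ms=9/4b +261.628ms=3/4b
Σ=3b of 3 (172bpm 3/8) — PASS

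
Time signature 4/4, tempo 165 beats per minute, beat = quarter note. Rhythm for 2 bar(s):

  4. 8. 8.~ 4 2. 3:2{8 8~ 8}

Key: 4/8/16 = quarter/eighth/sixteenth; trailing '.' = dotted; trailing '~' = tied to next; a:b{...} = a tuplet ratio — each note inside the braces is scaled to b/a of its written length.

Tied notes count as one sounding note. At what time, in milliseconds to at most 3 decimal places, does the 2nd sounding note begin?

1. 0.0ms @ 0 + 545.455ms (3/2)
2. 545.455ms @ 3/2 + 272.727ms (3/4)
3. 818.182ms @ 9/4 + 636.364ms (7/4)
4. 1454.545ms @ 4 + 1090.909ms (3)
5. 2545.455ms @ 7 + 121.212ms (1/3)
6. 2666.667ms @ 22/3 + 242.424ms (2/3)

note 2 onset = 3/2b = 545.455ms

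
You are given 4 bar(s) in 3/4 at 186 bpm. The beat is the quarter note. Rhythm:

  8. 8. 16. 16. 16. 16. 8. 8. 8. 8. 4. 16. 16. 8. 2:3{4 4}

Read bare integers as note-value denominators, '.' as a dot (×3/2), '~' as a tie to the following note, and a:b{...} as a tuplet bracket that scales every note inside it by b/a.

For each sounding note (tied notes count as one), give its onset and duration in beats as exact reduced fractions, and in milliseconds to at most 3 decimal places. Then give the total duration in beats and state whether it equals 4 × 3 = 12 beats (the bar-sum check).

1) 0.0ms=0b +241.935ms=3/4b
2) 241.935ms=3/4b +241.935ms=3/4b
3) 483.871ms=3/2b +120.968ms=3/8b
4) 604.839ms=15/8b +120.968ms=3/8b
5) 725.806ms=9/4b +120.968ms=3/8b
6) 846.774ms=21/8b +120.968ms=3/8b
7) 967.742ms=3b +241.935ms=3/4b
8) 1209.677ms=15/4b +241.935ms=3/4b
9) 1451.613ms=9/2b +241.935ms=3/4b
10) 1693.548ms=21/4b +241.935ms=3/4b
11) 1935.484ms=6b +483.871ms=3/2b
12) 2419.355ms=15/2b +120.968ms=3/8b
13) 2540.323ms=63/8b +120.968ms=3/8b
14) 2661.29ms=33/4b +241.935ms=3/4b
15) 2903.226ms=9b +483.871ms=3/2b
16) 3387.097ms=21/2b +483.871ms=3/2b
Σ=12b of 12 (186bpm 3/4) — PASS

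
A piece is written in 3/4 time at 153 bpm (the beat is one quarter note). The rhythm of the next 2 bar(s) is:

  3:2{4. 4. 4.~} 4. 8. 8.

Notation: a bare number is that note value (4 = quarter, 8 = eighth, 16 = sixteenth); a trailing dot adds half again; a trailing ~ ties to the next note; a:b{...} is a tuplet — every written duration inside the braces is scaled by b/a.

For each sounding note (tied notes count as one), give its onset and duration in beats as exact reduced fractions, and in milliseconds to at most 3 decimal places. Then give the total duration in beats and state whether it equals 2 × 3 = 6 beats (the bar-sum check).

1) 0.0ms=0b +392.157ms=1b
2) 392.157ms=1b +392.157ms=1b
3) 784.314ms=2b +980.392ms=5/2b
4) 1764.706ms=9/2b +294.118ms=3/4b
5) 2058.824ms=21/4b +294.118ms=3/4b
Σ=6b of 6 (153bpm 3/4) — PASS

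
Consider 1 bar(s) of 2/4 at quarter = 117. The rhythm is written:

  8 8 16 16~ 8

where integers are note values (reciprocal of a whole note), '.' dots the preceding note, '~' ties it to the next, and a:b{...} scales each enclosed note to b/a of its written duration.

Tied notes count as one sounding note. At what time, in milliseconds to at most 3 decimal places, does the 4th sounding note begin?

1. 0.0ms @ 0 + 256.41ms (1/2)
2. 256.41ms @ 1/2 + 256.41ms (1/2)
3. 512.821ms @ 1 + 128.205ms (1/4)
4. 641.026ms @ 5/4 + 384.615ms (3/4)

note 4 onset = 5/4b = 641.026ms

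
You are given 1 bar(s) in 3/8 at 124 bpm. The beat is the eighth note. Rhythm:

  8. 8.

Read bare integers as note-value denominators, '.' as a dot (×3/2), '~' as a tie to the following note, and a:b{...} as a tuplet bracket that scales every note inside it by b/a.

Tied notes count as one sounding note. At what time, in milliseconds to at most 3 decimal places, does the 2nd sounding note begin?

1. 0.0ms @ 0 + 725.806ms (3/2)
2. 725.806ms @ 3/2 + 725.806ms (3/2)

note 2 onset = 3/2b = 725.806ms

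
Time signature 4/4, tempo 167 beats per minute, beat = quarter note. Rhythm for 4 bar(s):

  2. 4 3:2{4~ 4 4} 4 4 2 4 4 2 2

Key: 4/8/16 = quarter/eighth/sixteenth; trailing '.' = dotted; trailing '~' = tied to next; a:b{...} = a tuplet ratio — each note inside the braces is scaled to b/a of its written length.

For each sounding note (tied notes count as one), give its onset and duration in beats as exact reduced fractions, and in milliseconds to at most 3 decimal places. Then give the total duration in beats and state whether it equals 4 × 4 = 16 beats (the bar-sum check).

1) 0.0ms=0b +1077.844ms=3b
2) 1077.844ms=3b +359.281ms=1b
3) 1437.126ms=4b +479.042ms=4/3b
4) 1916.168ms=16/3b +239.521ms=2/3b
5) 2155.689ms=6b +359.281ms=1b
6) 2514.97ms=7b +359.281ms=1b
7) 2874.251ms=8b +718.563ms=2b
8) 3592.814ms=10b +359.281ms=1b
9) 3952.096ms=11b +359.281ms=1b
10) 4311.377ms=12b +718.563ms=2b
11) 5029.94ms=14b +718.563ms=2b
Σ=16b of 16 (167bpm 4/4) — PASS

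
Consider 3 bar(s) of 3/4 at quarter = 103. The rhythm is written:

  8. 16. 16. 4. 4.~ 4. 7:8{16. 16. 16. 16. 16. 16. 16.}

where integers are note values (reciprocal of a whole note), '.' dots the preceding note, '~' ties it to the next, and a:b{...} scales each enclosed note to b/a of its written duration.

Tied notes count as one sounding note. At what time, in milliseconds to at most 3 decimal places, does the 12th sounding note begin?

note 12 onset = 60/7b = 4993.065ms

1. 0.0ms @ 0 + 436.893ms (3/4)
2. 436.893ms @ 3/4 + 218.447ms (3/8)
3. 655.34ms @ 9/8 + 218.447ms (3/8)
4. 873.786ms @ 3/2 + 873.786ms (3/2)
5. 1747.573ms @ 3 + 1747.573ms (3)
6. 3495.146ms @ 6 + 249.653ms (3/7)
7. 3744.799ms @ 45/7 + 249.653ms (3/7)
8. 3994.452ms @ 48/7 + 249.653ms (3/7)
9. 4244.105ms @ 51/7 + 249.653ms (3/7)
10. 4493.759ms @ 54/7 + 249.653ms (3/7)
11. 4743.412ms @ 57/7 + 249.653ms (3/7)
12. 4993.065ms @ 60/7 + 249.653ms (3/7)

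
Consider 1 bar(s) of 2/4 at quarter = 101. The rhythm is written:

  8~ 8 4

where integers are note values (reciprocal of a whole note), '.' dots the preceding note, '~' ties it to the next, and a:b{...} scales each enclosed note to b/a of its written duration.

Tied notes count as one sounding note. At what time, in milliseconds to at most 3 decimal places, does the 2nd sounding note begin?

note 2 onset = 1b = 594.059ms

1. 0.0ms @ 0 + 594.059ms (1)
2. 594.059ms @ 1 + 594.059ms (1)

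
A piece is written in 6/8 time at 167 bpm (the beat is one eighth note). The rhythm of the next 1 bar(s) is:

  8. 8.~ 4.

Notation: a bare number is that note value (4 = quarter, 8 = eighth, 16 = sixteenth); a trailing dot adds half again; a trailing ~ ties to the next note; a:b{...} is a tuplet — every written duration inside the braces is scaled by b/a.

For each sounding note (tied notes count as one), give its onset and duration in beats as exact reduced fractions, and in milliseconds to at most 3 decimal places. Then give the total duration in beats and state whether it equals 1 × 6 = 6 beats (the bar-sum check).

1) 0.0ms=0b +538.922ms=3/2b
2) 538.922ms=3/2b +1616.766ms=9/2b
Σ=6b of 6 (167bpm 6/8) — PASS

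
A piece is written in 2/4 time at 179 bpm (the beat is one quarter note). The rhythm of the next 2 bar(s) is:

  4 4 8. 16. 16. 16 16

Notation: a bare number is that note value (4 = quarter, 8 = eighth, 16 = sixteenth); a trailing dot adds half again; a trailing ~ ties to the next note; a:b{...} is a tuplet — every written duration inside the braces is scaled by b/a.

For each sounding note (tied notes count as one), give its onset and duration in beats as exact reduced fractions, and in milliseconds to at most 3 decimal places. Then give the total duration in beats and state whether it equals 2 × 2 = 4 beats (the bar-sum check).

1) 0.0ms=0b +335.196ms=1b
2) 335.196ms=1b +335.196ms=1b
3) 670.391ms=2b +251.397ms=3/4b
4) 921.788ms=11/4b +125.698ms=3/8b
5) 1047.486ms=25/8b +125.698ms=3/8b
6) 1173.184ms=7/2b +83.799ms=1/4b
7) 1256.983ms=15/4b +83.799ms=1/4b
Σ=4b of 4 (179bpm 2/4) — PASS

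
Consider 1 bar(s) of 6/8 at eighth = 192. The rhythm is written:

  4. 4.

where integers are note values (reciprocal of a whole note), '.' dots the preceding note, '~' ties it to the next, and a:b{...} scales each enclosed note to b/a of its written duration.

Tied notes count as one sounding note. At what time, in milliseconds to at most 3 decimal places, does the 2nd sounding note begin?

1. 0.0ms @ 0 + 937.5ms (3)
2. 937.5ms @ 3 + 937.5ms (3)

note 2 onset = 3b = 937.5ms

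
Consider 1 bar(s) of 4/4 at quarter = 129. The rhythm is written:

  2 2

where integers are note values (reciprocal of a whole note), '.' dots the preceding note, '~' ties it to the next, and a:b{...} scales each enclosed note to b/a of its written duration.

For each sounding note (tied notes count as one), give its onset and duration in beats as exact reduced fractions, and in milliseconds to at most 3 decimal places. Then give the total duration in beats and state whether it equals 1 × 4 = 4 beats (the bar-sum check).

1) 0.0ms=0b +930.233ms=2b
2) 930.233ms=2b +930.233ms=2b
Σ=4b of 4 (129bpm 4/4) — PASS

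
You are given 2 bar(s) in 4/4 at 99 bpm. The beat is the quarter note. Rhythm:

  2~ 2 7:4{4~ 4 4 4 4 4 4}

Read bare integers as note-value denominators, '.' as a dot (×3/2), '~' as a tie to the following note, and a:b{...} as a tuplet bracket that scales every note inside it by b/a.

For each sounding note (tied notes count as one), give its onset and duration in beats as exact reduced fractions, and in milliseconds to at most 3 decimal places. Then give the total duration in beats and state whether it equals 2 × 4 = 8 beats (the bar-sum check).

1) 0.0ms=0b +2424.242ms=4b
2) 2424.242ms=4b +692.641ms=8/7b
3) 3116.883ms=36/7b +346.32ms=4/7b
4) 3463.203ms=40/7b +346.32ms=4/7b
5) 3809.524ms=44/7b +346.32ms=4/7b
6) 4155.844ms=48/7b +346.32ms=4/7b
7) 4502.165ms=52/7b +346.32ms=4/7b
Σ=8b of 8 (99bpm 4/4) — PASS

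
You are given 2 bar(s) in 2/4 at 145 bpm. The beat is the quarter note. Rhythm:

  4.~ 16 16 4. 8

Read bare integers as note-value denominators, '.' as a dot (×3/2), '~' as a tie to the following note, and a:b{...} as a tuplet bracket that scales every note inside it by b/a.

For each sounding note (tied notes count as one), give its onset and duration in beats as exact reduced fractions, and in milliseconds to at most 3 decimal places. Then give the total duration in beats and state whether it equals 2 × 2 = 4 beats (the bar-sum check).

1) 0.0ms=0b +724.138ms=7/4b
2) 724.138ms=7/4b +103.448ms=1/4b
3) 827.586ms=2b +620.69ms=3/2b
4) 1448.276ms=7/2b +206.897ms=1/2b
Σ=4b of 4 (145bpm 2/4) — PASS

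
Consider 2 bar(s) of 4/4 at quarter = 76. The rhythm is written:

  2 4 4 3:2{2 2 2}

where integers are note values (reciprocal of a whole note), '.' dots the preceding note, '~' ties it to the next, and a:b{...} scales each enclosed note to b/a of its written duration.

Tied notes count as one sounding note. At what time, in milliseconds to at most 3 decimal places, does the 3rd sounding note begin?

note 3 onset = 3b = 2368.421ms

1. 0.0ms @ 0 + 1578.947ms (2)
2. 1578.947ms @ 2 + 789.474ms (1)
3. 2368.421ms @ 3 + 789.474ms (1)
4. 3157.895ms @ 4 + 1052.632ms (4/3)
5. 4210.526ms @ 16/3 + 1052.632ms (4/3)
6. 5263.158ms @ 20/3 + 1052.632ms (4/3)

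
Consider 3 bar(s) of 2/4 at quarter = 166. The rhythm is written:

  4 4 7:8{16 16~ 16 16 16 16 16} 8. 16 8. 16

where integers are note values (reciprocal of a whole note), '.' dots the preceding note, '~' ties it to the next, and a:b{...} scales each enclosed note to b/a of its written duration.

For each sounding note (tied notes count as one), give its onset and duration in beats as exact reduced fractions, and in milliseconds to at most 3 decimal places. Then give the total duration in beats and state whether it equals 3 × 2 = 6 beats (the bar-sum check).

1) 0.0ms=0b +361.446ms=1b
2) 361.446ms=1b +361.446ms=1b
3) 722.892ms=2b +103.27ms=2/7b
4) 826.162ms=16/7b +206.54ms=4/7b
5) 1032.702ms=20/7b +103.27ms=2/7b
6) 1135.972ms=22/7b +103.27ms=2/7b
7) 1239.243ms=24/7b +103.27ms=2/7b
8) 1342.513ms=26/7b +103.27ms=2/7b
9) 1445.783ms=4b +271.084ms=3/4b
10) 1716.867ms=19/4b +90.361ms=1/4b
11) 1807.229ms=5b +271.084ms=3/4b
12) 2078.313ms=23/4b +90.361ms=1/4b
Σ=6b of 6 (166bpm 2/4) — PASS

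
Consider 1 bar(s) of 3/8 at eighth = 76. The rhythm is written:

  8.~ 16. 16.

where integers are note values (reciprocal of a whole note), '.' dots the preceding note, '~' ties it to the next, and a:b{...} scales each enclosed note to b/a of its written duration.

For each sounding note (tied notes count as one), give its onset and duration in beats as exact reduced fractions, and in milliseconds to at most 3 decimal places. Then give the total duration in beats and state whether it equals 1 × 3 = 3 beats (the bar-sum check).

1) 0.0ms=0b +1776.316ms=9/4b
2) 1776.316ms=9/4b +592.105ms=3/4b
Σ=3b of 3 (76bpm 3/8) — PASS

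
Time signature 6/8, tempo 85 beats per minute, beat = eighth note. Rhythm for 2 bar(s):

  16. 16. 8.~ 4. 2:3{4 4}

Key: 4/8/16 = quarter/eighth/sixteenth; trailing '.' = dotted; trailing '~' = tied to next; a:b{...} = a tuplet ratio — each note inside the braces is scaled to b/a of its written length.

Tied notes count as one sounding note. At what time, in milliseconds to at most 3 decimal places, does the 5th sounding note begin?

note 5 onset = 9b = 6352.941ms

1. 0.0ms @ 0 + 529.412ms (3/4)
2. 529.412ms @ 3/4 + 529.412ms (3/4)
3. 1058.824ms @ 3/2 + 3176.471ms (9/2)
4. 4235.294ms @ 6 + 2117.647ms (3)
5. 6352.941ms @ 9 + 2117.647ms (3)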